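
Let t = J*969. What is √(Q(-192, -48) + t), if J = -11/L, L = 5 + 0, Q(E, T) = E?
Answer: 3*I*√6455/5 ≈ 48.206*I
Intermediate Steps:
L = 5
J = -11/5 ≈ -2.2000
t = -10659/5 (t = -11/5*969 = -10659/5 ≈ -2131.8)
√(Q(-192, -48) + t) = √(-192 - 10659/5) = √(-11619/5) = 3*I*√6455/5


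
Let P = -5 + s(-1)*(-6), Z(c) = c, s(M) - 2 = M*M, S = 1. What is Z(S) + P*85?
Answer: -1954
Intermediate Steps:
s(M) = 2 + M² (s(M) = 2 + M*M = 2 + M²)
P = -23 (P = -5 + (2 + (-1)²)*(-6) = -5 + (2 + 1)*(-6) = -5 + 3*(-6) = -5 - 18 = -23)
Z(S) + P*85 = 1 - 23*85 = 1 - 1955 = -1954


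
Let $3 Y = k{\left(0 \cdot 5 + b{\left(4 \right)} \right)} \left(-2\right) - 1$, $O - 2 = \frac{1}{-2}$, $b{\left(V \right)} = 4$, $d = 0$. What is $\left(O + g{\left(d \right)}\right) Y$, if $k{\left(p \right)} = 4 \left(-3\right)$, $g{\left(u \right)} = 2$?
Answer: $\frac{161}{6} \approx 26.833$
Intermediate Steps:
$k{\left(p \right)} = -12$
$O = \frac{3}{2}$ ($O = 2 + \frac{1}{-2} = 2 - \frac{1}{2} = \frac{3}{2} \approx 1.5$)
$Y = \frac{23}{3}$ ($Y = \frac{\left(-12\right) \left(-2\right) - 1}{3} = \frac{24 - 1}{3} = \frac{1}{3} \cdot 23 = \frac{23}{3} \approx 7.6667$)
$\left(O + g{\left(d \right)}\right) Y = \left(\frac{3}{2} + 2\right) \frac{23}{3} = \frac{7}{2} \cdot \frac{23}{3} = \frac{161}{6}$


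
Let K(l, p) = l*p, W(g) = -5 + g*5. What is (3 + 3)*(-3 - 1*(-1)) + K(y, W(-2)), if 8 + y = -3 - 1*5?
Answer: 228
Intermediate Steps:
W(g) = -5 + 5*g
y = -16 (y = -8 + (-3 - 1*5) = -8 + (-3 - 5) = -8 - 8 = -16)
(3 + 3)*(-3 - 1*(-1)) + K(y, W(-2)) = (3 + 3)*(-3 - 1*(-1)) - 16*(-5 + 5*(-2)) = 6*(-3 + 1) - 16*(-5 - 10) = 6*(-2) - 16*(-15) = -12 + 240 = 228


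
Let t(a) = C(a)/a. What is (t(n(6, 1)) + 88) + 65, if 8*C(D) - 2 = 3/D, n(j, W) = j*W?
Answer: 14693/96 ≈ 153.05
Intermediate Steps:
n(j, W) = W*j
C(D) = ¼ + 3/(8*D) (C(D) = ¼ + (3/D)/8 = ¼ + 3/(8*D))
t(a) = (3 + 2*a)/(8*a²) (t(a) = ((3 + 2*a)/(8*a))/a = (3 + 2*a)/(8*a²))
(t(n(6, 1)) + 88) + 65 = ((3 + 2*(1*6))/(8*(1*6)²) + 88) + 65 = ((⅛)*(3 + 2*6)/6² + 88) + 65 = ((⅛)*(1/36)*(3 + 12) + 88) + 65 = ((⅛)*(1/36)*15 + 88) + 65 = (5/96 + 88) + 65 = 8453/96 + 65 = 14693/96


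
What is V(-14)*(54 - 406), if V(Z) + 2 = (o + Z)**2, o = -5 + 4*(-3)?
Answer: -337568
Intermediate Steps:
o = -17 (o = -5 - 12 = -17)
V(Z) = -2 + (-17 + Z)**2
V(-14)*(54 - 406) = (-2 + (-17 - 14)**2)*(54 - 406) = (-2 + (-31)**2)*(-352) = (-2 + 961)*(-352) = 959*(-352) = -337568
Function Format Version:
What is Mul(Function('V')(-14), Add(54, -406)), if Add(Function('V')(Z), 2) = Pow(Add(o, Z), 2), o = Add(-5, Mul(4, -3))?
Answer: -337568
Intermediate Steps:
o = -17 (o = Add(-5, -12) = -17)
Function('V')(Z) = Add(-2, Pow(Add(-17, Z), 2))
Mul(Function('V')(-14), Add(54, -406)) = Mul(Add(-2, Pow(Add(-17, -14), 2)), Add(54, -406)) = Mul(Add(-2, Pow(-31, 2)), -352) = Mul(Add(-2, 961), -352) = Mul(959, -352) = -337568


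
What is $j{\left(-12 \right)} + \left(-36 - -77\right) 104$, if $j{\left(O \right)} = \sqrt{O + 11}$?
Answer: $4264 + i \approx 4264.0 + 1.0 i$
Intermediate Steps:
$j{\left(O \right)} = \sqrt{11 + O}$
$j{\left(-12 \right)} + \left(-36 - -77\right) 104 = \sqrt{11 - 12} + \left(-36 - -77\right) 104 = \sqrt{-1} + \left(-36 + 77\right) 104 = i + 41 \cdot 104 = i + 4264 = 4264 + i$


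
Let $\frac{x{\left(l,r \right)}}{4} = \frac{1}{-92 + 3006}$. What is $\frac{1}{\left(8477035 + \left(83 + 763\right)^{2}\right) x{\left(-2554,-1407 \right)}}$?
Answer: $\frac{1457}{18385502} \approx 7.9247 \cdot 10^{-5}$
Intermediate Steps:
$x{\left(l,r \right)} = \frac{2}{1457}$ ($x{\left(l,r \right)} = \frac{4}{-92 + 3006} = \frac{4}{2914} = 4 \cdot \frac{1}{2914} = \frac{2}{1457}$)
$\frac{1}{\left(8477035 + \left(83 + 763\right)^{2}\right) x{\left(-2554,-1407 \right)}} = \frac{1}{\left(8477035 + \left(83 + 763\right)^{2}\right) \frac{2}{1457}} = \frac{1}{8477035 + 846^{2}} \cdot \frac{1457}{2} = \frac{1}{8477035 + 715716} \cdot \frac{1457}{2} = \frac{1}{9192751} \cdot \frac{1457}{2} = \frac{1457}{18385502}$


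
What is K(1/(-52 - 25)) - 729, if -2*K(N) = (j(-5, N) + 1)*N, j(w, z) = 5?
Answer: -56130/77 ≈ -728.96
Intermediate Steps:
K(N) = -3*N (K(N) = -(5 + 1)*N/2 = -3*N)
K(1/(-52 - 25)) - 729 = -3/(-52 - 25) - 729 = -3/(-77) - 729 = -3*(-1/77) - 729 = 3/77 - 729 = -56130/77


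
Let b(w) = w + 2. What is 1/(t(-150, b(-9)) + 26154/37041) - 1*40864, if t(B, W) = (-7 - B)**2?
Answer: -10317854365797/252492521 ≈ -40864.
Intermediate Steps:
b(w) = 2 + w
1/(t(-150, b(-9)) + 26154/37041) - 1*40864 = 1/((7 - 150)**2 + 26154/37041) - 1*40864 = 1/((-143)**2 + 26154*(1/37041)) - 40864 = 1/(20449 + 8718/12347) - 40864 = 1/(252492521/12347) - 40864 = 12347/252492521 - 40864 = -10317854365797/252492521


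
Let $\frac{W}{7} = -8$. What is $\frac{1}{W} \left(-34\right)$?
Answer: $\frac{17}{28} \approx 0.60714$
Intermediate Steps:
$W = -56$ ($W = 7 \left(-8\right) = -56$)
$\frac{1}{W} \left(-34\right) = \frac{1}{-56} \left(-34\right) = \left(- \frac{1}{56}\right) \left(-34\right) = \frac{17}{28}$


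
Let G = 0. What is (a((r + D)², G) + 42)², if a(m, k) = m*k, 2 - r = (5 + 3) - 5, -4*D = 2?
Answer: 1764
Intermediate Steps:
D = -½ (D = -¼*2 = -½ ≈ -0.50000)
r = -1 (r = 2 - ((5 + 3) - 5) = 2 - (8 - 5) = 2 - 1*3 = 2 - 3 = -1)
a(m, k) = k*m
(a((r + D)², G) + 42)² = (0*(-1 - ½)² + 42)² = (0*(-3/2)² + 42)² = (0*(9/4) + 42)² = (0 + 42)² = 42² = 1764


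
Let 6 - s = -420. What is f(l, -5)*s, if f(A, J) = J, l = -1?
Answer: -2130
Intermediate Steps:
s = 426 (s = 6 - 1*(-420) = 6 + 420 = 426)
f(l, -5)*s = -5*426 = -2130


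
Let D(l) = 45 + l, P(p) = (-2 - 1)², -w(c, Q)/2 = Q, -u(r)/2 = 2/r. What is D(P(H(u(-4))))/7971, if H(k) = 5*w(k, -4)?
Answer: 18/2657 ≈ 0.0067746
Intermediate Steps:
u(r) = -4/r
w(c, Q) = -2*Q
H(k) = 40 (H(k) = 5*(-2*(-4)) = 5*8 = 40)
P(p) = 9 (P(p) = (-3)² = 9)
D(P(H(u(-4))))/7971 = (45 + 9)/7971 = 54*(1/7971) = 18/2657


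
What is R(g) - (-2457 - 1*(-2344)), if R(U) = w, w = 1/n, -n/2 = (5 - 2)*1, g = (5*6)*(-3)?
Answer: 677/6 ≈ 112.83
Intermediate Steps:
g = -90 (g = 30*(-3) = -90)
n = -6 (n = -2*(5 - 2) = -6 ≈ -6.0000)
w = -1/6 (w = 1/(-6) = -1/6 ≈ -0.16667)
R(U) = -1/6
R(g) - (-2457 - 1*(-2344)) = -1/6 - (-2457 - 1*(-2344)) = -1/6 - (-2457 + 2344) = -1/6 - 1*(-113) = -1/6 + 113 = 677/6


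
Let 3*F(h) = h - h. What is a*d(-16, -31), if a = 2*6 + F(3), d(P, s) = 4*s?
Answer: -1488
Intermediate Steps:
F(h) = 0 (F(h) = (h - h)/3 = (⅓)*0 = 0)
a = 12 (a = 2*6 + 0 = 12 + 0 = 12)
a*d(-16, -31) = 12*(4*(-31)) = 12*(-124) = -1488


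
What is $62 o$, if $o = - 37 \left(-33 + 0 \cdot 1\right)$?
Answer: $75702$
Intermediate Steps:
$o = 1221$ ($o = - 37 \left(-33 + 0\right) = \left(-37\right) \left(-33\right) = 1221$)
$62 o = 62 \cdot 1221 = 75702$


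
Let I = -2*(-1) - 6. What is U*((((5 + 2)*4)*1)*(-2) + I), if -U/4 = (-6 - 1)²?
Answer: 11760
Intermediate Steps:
U = -196 (U = -4*(-6 - 1)² = -4*(-7)² = -4*49 = -196)
I = -4 (I = 2 - 6 = -4)
U*((((5 + 2)*4)*1)*(-2) + I) = -196*((((5 + 2)*4)*1)*(-2) - 4) = -196*(((7*4)*1)*(-2) - 4) = -196*((28*1)*(-2) - 4) = -196*(28*(-2) - 4) = -196*(-56 - 4) = -196*(-60) = 11760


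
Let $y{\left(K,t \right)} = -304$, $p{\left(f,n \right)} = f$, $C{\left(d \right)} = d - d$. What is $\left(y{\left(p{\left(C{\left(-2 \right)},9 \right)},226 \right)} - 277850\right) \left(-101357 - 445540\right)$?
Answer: $152121588138$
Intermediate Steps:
$C{\left(d \right)} = 0$
$\left(y{\left(p{\left(C{\left(-2 \right)},9 \right)},226 \right)} - 277850\right) \left(-101357 - 445540\right) = \left(-304 - 277850\right) \left(-101357 - 445540\right) = \left(-278154\right) \left(-546897\right) = 152121588138$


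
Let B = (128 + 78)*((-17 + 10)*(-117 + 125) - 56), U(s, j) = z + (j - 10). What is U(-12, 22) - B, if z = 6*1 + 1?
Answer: 23091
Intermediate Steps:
z = 7 (z = 6 + 1 = 7)
U(s, j) = -3 + j (U(s, j) = 7 + (j - 10) = 7 + (-10 + j) = -3 + j)
B = -23072 (B = 206*(-7*8 - 56) = 206*(-56 - 56) = 206*(-112) = -23072)
U(-12, 22) - B = (-3 + 22) - 1*(-23072) = 19 + 23072 = 23091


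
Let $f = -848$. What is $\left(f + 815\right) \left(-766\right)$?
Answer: $25278$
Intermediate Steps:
$\left(f + 815\right) \left(-766\right) = \left(-848 + 815\right) \left(-766\right) = \left(-33\right) \left(-766\right) = 25278$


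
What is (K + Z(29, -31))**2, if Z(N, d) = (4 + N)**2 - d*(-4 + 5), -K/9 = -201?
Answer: 8579041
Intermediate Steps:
K = 1809 (K = -9*(-201) = 1809)
Z(N, d) = (4 + N)**2 - d
(K + Z(29, -31))**2 = (1809 + ((4 + 29)**2 - 1*(-31)))**2 = (1809 + (33**2 + 31))**2 = (1809 + (1089 + 31))**2 = (1809 + 1120)**2 = 2929**2 = 8579041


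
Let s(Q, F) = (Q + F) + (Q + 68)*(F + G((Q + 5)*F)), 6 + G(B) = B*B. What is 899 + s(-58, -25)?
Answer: 17556756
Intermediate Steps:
G(B) = -6 + B² (G(B) = -6 + B*B = -6 + B²)
s(Q, F) = F + Q + (68 + Q)*(-6 + F + F²*(5 + Q)²) (s(Q, F) = (Q + F) + (Q + 68)*(F + (-6 + ((Q + 5)*F)²)) = (F + Q) + (68 + Q)*(F + (-6 + ((5 + Q)*F)²)) = (F + Q) + (68 + Q)*(F + (-6 + (F*(5 + Q))²)) = (F + Q) + (68 + Q)*(F + (-6 + F²*(5 + Q)²)) = (F + Q) + (68 + Q)*(-6 + F + F²*(5 + Q)²) = F + Q + (68 + Q)*(-6 + F + F²*(5 + Q)²))
899 + s(-58, -25) = 899 + (-408 - 58 + 69*(-25) - 25*(-58) - 58*(-6 + (-25)²*(5 - 58)²) + 68*(-25)²*(5 - 58)²) = 899 + (-408 - 58 - 1725 + 1450 - 58*(-6 + 625*(-53)²) + 68*625*(-53)²) = 899 + (-408 - 58 - 1725 + 1450 - 58*(-6 + 625*2809) + 68*625*2809) = 899 + (-408 - 58 - 1725 + 1450 - 58*(-6 + 1755625) + 119382500) = 899 + (-408 - 58 - 1725 + 1450 - 58*1755619 + 119382500) = 899 + (-408 - 58 - 1725 + 1450 - 101825902 + 119382500) = 899 + 17555857 = 17556756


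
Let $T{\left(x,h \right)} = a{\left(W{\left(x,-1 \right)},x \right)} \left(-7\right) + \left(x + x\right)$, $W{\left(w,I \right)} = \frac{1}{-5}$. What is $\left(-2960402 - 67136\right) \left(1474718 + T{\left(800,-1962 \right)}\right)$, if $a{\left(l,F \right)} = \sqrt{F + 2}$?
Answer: $-4469608845084 + 21192766 \sqrt{802} \approx -4.469 \cdot 10^{12}$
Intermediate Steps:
$W{\left(w,I \right)} = - \frac{1}{5}$
$a{\left(l,F \right)} = \sqrt{2 + F}$
$T{\left(x,h \right)} = - 7 \sqrt{2 + x} + 2 x$ ($T{\left(x,h \right)} = \sqrt{2 + x} \left(-7\right) + \left(x + x\right) = - 7 \sqrt{2 + x} + 2 x$)
$\left(-2960402 - 67136\right) \left(1474718 + T{\left(800,-1962 \right)}\right) = \left(-2960402 - 67136\right) \left(1474718 + \left(- 7 \sqrt{2 + 800} + 2 \cdot 800\right)\right) = - 3027538 \left(1474718 + \left(- 7 \sqrt{802} + 1600\right)\right) = - 3027538 \left(1474718 + \left(1600 - 7 \sqrt{802}\right)\right) = - 3027538 \left(1476318 - 7 \sqrt{802}\right) = -4469608845084 + 21192766 \sqrt{802}$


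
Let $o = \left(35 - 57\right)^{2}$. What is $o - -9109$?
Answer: $9593$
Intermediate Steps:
$o = 484$ ($o = \left(-22\right)^{2} = 484$)
$o - -9109 = 484 - -9109 = 484 + 9109 = 9593$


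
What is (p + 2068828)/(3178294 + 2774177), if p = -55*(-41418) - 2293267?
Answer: 684517/1984157 ≈ 0.34499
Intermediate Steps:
p = -15277 (p = 2277990 - 2293267 = -15277)
(p + 2068828)/(3178294 + 2774177) = (-15277 + 2068828)/(3178294 + 2774177) = 2053551/5952471 = 2053551*(1/5952471) = 684517/1984157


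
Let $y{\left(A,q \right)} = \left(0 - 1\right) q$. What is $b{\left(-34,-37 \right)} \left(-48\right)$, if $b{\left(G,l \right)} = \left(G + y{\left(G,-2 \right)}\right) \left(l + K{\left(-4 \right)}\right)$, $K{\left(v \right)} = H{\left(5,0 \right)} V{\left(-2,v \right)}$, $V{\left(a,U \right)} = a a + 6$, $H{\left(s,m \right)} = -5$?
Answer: $-133632$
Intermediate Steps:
$V{\left(a,U \right)} = 6 + a^{2}$ ($V{\left(a,U \right)} = a^{2} + 6 = 6 + a^{2}$)
$y{\left(A,q \right)} = - q$ ($y{\left(A,q \right)} = \left(0 - 1\right) q = - q$)
$K{\left(v \right)} = -50$ ($K{\left(v \right)} = - 5 \left(6 + \left(-2\right)^{2}\right) = - 5 \left(6 + 4\right) = \left(-5\right) 10 = -50$)
$b{\left(G,l \right)} = \left(-50 + l\right) \left(2 + G\right)$ ($b{\left(G,l \right)} = \left(G - -2\right) \left(l - 50\right) = \left(G + 2\right) \left(-50 + l\right) = \left(2 + G\right) \left(-50 + l\right) = \left(-50 + l\right) \left(2 + G\right)$)
$b{\left(-34,-37 \right)} \left(-48\right) = \left(-100 - -1700 + 2 \left(-37\right) - -1258\right) \left(-48\right) = \left(-100 + 1700 - 74 + 1258\right) \left(-48\right) = 2784 \left(-48\right) = -133632$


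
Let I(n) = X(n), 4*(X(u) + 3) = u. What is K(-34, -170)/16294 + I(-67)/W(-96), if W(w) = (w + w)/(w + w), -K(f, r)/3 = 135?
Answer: -644423/32588 ≈ -19.775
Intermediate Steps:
X(u) = -3 + u/4
I(n) = -3 + n/4
K(f, r) = -405 (K(f, r) = -3*135 = -405)
W(w) = 1 (W(w) = (2*w)/((2*w)) = (2*w)*(1/(2*w)) = 1)
K(-34, -170)/16294 + I(-67)/W(-96) = -405/16294 + (-3 + (¼)*(-67))/1 = -405*1/16294 + (-3 - 67/4)*1 = -405/16294 - 79/4*1 = -405/16294 - 79/4 = -644423/32588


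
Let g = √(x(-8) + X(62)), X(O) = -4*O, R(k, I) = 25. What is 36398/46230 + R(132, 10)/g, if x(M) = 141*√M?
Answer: 18199/23115 + 25*√2/(2*√(-124 + 141*I*√2)) ≈ 1.3477 - 1.0084*I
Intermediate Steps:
g = √(-248 + 282*I*√2) (g = √(141*√(-8) - 4*62) = √(141*(2*I*√2) - 248) = √(282*I*√2 - 248) = √(-248 + 282*I*√2) ≈ 10.527 + 18.942*I)
36398/46230 + R(132, 10)/g = 36398/46230 + 25/(√(-248 + 282*I*√2)) = 36398*(1/46230) + 25/√(-248 + 282*I*√2) = 18199/23115 + 25/√(-248 + 282*I*√2)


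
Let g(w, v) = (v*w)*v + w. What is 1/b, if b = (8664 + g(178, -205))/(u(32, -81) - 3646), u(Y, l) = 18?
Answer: -907/1872323 ≈ -0.00048443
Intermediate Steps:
g(w, v) = w + w*v² (g(w, v) = w*v² + w = w + w*v²)
b = -1872323/907 (b = (8664 + 178*(1 + (-205)²))/(18 - 3646) = (8664 + 178*(1 + 42025))/(-3628) = (8664 + 178*42026)*(-1/3628) = (8664 + 7480628)*(-1/3628) = 7489292*(-1/3628) = -1872323/907 ≈ -2064.3)
1/b = 1/(-1872323/907) = -907/1872323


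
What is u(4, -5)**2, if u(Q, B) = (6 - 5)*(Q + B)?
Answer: 1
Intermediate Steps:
u(Q, B) = B + Q (u(Q, B) = 1*(B + Q) = B + Q)
u(4, -5)**2 = (-5 + 4)**2 = (-1)**2 = 1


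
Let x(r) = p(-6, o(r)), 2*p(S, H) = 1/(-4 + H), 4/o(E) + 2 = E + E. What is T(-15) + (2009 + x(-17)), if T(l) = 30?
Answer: 150877/74 ≈ 2038.9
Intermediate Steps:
o(E) = 4/(-2 + 2*E) (o(E) = 4/(-2 + (E + E)) = 4/(-2 + 2*E))
p(S, H) = 1/(2*(-4 + H))
x(r) = 1/(2*(-4 + 2/(-1 + r)))
T(-15) + (2009 + x(-17)) = 30 + (2009 + (1 - 1*(-17))/(4*(-3 + 2*(-17)))) = 30 + (2009 + (1 + 17)/(4*(-3 - 34))) = 30 + (2009 + (¼)*18/(-37)) = 30 + (2009 + (¼)*(-1/37)*18) = 30 + (2009 - 9/74) = 30 + 148657/74 = 150877/74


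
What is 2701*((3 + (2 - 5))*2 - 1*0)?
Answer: 0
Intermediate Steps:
2701*((3 + (2 - 5))*2 - 1*0) = 2701*((3 - 3)*2 + 0) = 2701*(0*2 + 0) = 2701*(0 + 0) = 2701*0 = 0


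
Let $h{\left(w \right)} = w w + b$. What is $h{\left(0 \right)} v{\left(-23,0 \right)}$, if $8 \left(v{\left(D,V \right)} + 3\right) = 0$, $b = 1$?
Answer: $-3$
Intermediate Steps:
$v{\left(D,V \right)} = -3$ ($v{\left(D,V \right)} = -3 + \frac{1}{8} \cdot 0 = -3 + 0 = -3$)
$h{\left(w \right)} = 1 + w^{2}$ ($h{\left(w \right)} = w w + 1 = w^{2} + 1 = 1 + w^{2}$)
$h{\left(0 \right)} v{\left(-23,0 \right)} = \left(1 + 0^{2}\right) \left(-3\right) = \left(1 + 0\right) \left(-3\right) = 1 \left(-3\right) = -3$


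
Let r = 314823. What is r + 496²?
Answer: 560839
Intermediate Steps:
r + 496² = 314823 + 496² = 314823 + 246016 = 560839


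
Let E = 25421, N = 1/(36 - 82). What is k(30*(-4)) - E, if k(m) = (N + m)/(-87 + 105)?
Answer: -21054109/828 ≈ -25428.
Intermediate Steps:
N = -1/46 (N = 1/(-46) = -1/46 ≈ -0.021739)
k(m) = -1/828 + m/18 (k(m) = (-1/46 + m)/(-87 + 105) = (-1/46 + m)/18 = (-1/46 + m)*(1/18) = -1/828 + m/18)
k(30*(-4)) - E = (-1/828 + (30*(-4))/18) - 1*25421 = (-1/828 + (1/18)*(-120)) - 25421 = (-1/828 - 20/3) - 25421 = -5521/828 - 25421 = -21054109/828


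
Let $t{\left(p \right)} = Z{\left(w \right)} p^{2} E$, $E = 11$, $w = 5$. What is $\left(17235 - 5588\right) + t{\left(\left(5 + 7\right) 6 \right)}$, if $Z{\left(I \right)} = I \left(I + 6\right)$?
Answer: $3147967$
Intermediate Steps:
$Z{\left(I \right)} = I \left(6 + I\right)$
$t{\left(p \right)} = 605 p^{2}$ ($t{\left(p \right)} = 5 \left(6 + 5\right) p^{2} \cdot 11 = 5 \cdot 11 p^{2} \cdot 11 = 55 p^{2} \cdot 11 = 605 p^{2}$)
$\left(17235 - 5588\right) + t{\left(\left(5 + 7\right) 6 \right)} = \left(17235 - 5588\right) + 605 \left(\left(5 + 7\right) 6\right)^{2} = 11647 + 605 \left(12 \cdot 6\right)^{2} = 11647 + 605 \cdot 72^{2} = 11647 + 605 \cdot 5184 = 11647 + 3136320 = 3147967$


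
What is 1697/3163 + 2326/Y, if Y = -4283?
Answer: -88887/13547129 ≈ -0.0065613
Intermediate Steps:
1697/3163 + 2326/Y = 1697/3163 + 2326/(-4283) = 1697*(1/3163) + 2326*(-1/4283) = 1697/3163 - 2326/4283 = -88887/13547129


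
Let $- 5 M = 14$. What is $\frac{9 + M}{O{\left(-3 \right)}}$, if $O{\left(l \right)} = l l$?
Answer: $\frac{31}{45} \approx 0.68889$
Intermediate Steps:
$M = - \frac{14}{5}$ ($M = \left(- \frac{1}{5}\right) 14 = - \frac{14}{5} \approx -2.8$)
$O{\left(l \right)} = l^{2}$
$\frac{9 + M}{O{\left(-3 \right)}} = \frac{9 - \frac{14}{5}}{\left(-3\right)^{2}} = \frac{31}{5 \cdot 9} = \frac{31}{5} \cdot \frac{1}{9} = \frac{31}{45}$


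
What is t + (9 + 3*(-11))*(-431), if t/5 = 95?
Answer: 10819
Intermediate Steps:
t = 475 (t = 5*95 = 475)
t + (9 + 3*(-11))*(-431) = 475 + (9 + 3*(-11))*(-431) = 475 + (9 - 33)*(-431) = 475 - 24*(-431) = 475 + 10344 = 10819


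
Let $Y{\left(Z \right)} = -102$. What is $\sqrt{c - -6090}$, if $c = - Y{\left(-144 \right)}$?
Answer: $12 \sqrt{43} \approx 78.689$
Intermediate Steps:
$c = 102$ ($c = \left(-1\right) \left(-102\right) = 102$)
$\sqrt{c - -6090} = \sqrt{102 - -6090} = \sqrt{102 + 6090} = \sqrt{6192} = 12 \sqrt{43}$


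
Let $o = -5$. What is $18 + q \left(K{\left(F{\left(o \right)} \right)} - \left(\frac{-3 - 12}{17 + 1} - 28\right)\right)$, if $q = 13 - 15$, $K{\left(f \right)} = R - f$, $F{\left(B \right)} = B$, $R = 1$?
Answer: $- \frac{155}{3} \approx -51.667$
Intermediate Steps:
$K{\left(f \right)} = 1 - f$
$q = -2$ ($q = 13 - 15 = -2$)
$18 + q \left(K{\left(F{\left(o \right)} \right)} - \left(\frac{-3 - 12}{17 + 1} - 28\right)\right) = 18 - 2 \left(\left(1 - -5\right) - \left(\frac{-3 - 12}{17 + 1} - 28\right)\right) = 18 - 2 \left(\left(1 + 5\right) - \left(- \frac{15}{18} - 28\right)\right) = 18 - 2 \left(6 - \left(\left(-15\right) \frac{1}{18} - 28\right)\right) = 18 - 2 \left(6 - \left(- \frac{5}{6} - 28\right)\right) = 18 - 2 \left(6 - - \frac{173}{6}\right) = 18 - 2 \left(6 + \frac{173}{6}\right) = 18 - \frac{209}{3} = - \frac{155}{3}$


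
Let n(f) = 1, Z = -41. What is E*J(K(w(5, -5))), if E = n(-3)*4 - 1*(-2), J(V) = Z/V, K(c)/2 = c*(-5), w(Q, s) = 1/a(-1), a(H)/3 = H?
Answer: -369/5 ≈ -73.800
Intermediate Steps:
a(H) = 3*H
w(Q, s) = -⅓ (w(Q, s) = 1/(3*(-1)) = 1/(-3) = -⅓)
K(c) = -10*c (K(c) = 2*(c*(-5)) = 2*(-5*c) = -10*c)
J(V) = -41/V
E = 6 (E = 1*4 - 1*(-2) = 4 + 2 = 6)
E*J(K(w(5, -5))) = 6*(-41/((-10*(-⅓)))) = 6*(-41/10/3) = 6*(-41*3/10) = 6*(-123/10) = -369/5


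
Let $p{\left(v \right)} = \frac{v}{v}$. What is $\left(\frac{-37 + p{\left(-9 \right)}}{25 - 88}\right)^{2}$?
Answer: $\frac{16}{49} \approx 0.32653$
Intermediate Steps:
$p{\left(v \right)} = 1$
$\left(\frac{-37 + p{\left(-9 \right)}}{25 - 88}\right)^{2} = \left(\frac{-37 + 1}{25 - 88}\right)^{2} = \left(- \frac{36}{-63}\right)^{2} = \left(\left(-36\right) \left(- \frac{1}{63}\right)\right)^{2} = \left(\frac{4}{7}\right)^{2} = \frac{16}{49}$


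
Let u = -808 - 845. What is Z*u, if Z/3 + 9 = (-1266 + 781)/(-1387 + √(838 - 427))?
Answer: 82505496393/1923358 - 2405115*√411/1923358 ≈ 42871.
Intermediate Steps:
u = -1653
Z = -27 - 1455/(-1387 + √411) (Z = -27 + 3*((-1266 + 781)/(-1387 + √(838 - 427))) = -27 + 3*(-485/(-1387 + √411)) = -27 - 1455/(-1387 + √411) ≈ -25.935)
Z*u = (-49912581/1923358 + 1455*√411/1923358)*(-1653) = 82505496393/1923358 - 2405115*√411/1923358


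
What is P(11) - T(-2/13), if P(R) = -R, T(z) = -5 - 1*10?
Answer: 4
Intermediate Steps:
T(z) = -15 (T(z) = -5 - 10 = -15)
P(11) - T(-2/13) = -1*11 - 1*(-15) = -11 + 15 = 4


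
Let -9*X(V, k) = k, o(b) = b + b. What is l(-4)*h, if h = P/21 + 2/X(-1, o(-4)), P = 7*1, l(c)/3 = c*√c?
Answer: -62*I ≈ -62.0*I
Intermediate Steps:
o(b) = 2*b
l(c) = 3*c^(3/2) (l(c) = 3*(c*√c) = 3*c^(3/2))
X(V, k) = -k/9
P = 7
h = 31/12 (h = 7/21 + 2/((-2*(-4)/9)) = 7*(1/21) + 2/((-⅑*(-8))) = ⅓ + 2/(8/9) = ⅓ + 2*(9/8) = ⅓ + 9/4 = 31/12 ≈ 2.5833)
l(-4)*h = (3*(-4)^(3/2))*(31/12) = (3*(-8*I))*(31/12) = -24*I*(31/12) = -62*I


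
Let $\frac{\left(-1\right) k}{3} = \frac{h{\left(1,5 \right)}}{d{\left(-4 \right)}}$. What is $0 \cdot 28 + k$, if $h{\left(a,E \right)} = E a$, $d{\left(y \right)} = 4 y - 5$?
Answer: $\frac{5}{7} \approx 0.71429$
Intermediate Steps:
$d{\left(y \right)} = -5 + 4 y$
$k = \frac{5}{7}$ ($k = - 3 \frac{5 \cdot 1}{-5 + 4 \left(-4\right)} = - 3 \frac{5}{-5 - 16} = - 3 \frac{5}{-21} = - 3 \cdot 5 \left(- \frac{1}{21}\right) = \left(-3\right) \left(- \frac{5}{21}\right) = \frac{5}{7} \approx 0.71429$)
$0 \cdot 28 + k = 0 \cdot 28 + \frac{5}{7} = 0 + \frac{5}{7} = \frac{5}{7}$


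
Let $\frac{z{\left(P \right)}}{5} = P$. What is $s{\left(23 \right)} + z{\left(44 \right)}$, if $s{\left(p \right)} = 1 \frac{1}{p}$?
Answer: $\frac{5061}{23} \approx 220.04$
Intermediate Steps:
$s{\left(p \right)} = \frac{1}{p}$
$z{\left(P \right)} = 5 P$
$s{\left(23 \right)} + z{\left(44 \right)} = \frac{1}{23} + 5 \cdot 44 = \frac{1}{23} + 220 = \frac{5061}{23}$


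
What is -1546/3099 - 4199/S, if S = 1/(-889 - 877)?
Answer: 22980428420/3099 ≈ 7.4154e+6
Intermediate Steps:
S = -1/1766 (S = 1/(-1766) = -1/1766 ≈ -0.00056625)
-1546/3099 - 4199/S = -1546/3099 - 4199/(-1/1766) = -1546*1/3099 - 4199*(-1766) = -1546/3099 + 7415434 = 22980428420/3099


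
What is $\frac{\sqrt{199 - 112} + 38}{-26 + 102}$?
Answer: $\frac{1}{2} + \frac{\sqrt{87}}{76} \approx 0.62273$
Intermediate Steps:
$\frac{\sqrt{199 - 112} + 38}{-26 + 102} = \frac{\sqrt{87} + 38}{76} = \left(38 + \sqrt{87}\right) \frac{1}{76} = \frac{1}{2} + \frac{\sqrt{87}}{76}$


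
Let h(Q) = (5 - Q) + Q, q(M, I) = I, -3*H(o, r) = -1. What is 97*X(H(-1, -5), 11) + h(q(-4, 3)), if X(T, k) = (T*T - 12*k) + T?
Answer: -114803/9 ≈ -12756.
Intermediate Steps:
H(o, r) = ⅓ (H(o, r) = -⅓*(-1) = ⅓)
h(Q) = 5
X(T, k) = T + T² - 12*k (X(T, k) = (T² - 12*k) + T = T + T² - 12*k)
97*X(H(-1, -5), 11) + h(q(-4, 3)) = 97*(⅓ + (⅓)² - 12*11) + 5 = 97*(⅓ + ⅑ - 132) + 5 = 97*(-1184/9) + 5 = -114848/9 + 5 = -114803/9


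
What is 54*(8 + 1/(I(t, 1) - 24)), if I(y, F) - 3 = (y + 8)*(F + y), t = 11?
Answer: 9942/23 ≈ 432.26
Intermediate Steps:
I(y, F) = 3 + (8 + y)*(F + y) (I(y, F) = 3 + (y + 8)*(F + y) = 3 + (8 + y)*(F + y))
54*(8 + 1/(I(t, 1) - 24)) = 54*(8 + 1/((3 + 11**2 + 8*1 + 8*11 + 1*11) - 24)) = 54*(8 + 1/((3 + 121 + 8 + 88 + 11) - 24)) = 54*(8 + 1/(231 - 24)) = 54*(8 + 1/207) = 54*(1657/207) = 9942/23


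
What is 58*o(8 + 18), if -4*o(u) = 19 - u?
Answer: 203/2 ≈ 101.50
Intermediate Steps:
o(u) = -19/4 + u/4 (o(u) = -(19 - u)/4 = -19/4 + u/4)
58*o(8 + 18) = 58*(-19/4 + (8 + 18)/4) = 58*(-19/4 + (1/4)*26) = 58*(-19/4 + 13/2) = 58*(7/4) = 203/2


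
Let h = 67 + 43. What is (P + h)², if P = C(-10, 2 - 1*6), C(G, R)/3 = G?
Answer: 6400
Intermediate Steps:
C(G, R) = 3*G
h = 110
P = -30 (P = 3*(-10) = -30)
(P + h)² = (-30 + 110)² = 80² = 6400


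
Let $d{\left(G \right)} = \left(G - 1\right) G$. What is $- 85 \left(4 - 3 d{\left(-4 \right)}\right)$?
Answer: $4760$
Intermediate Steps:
$d{\left(G \right)} = G \left(-1 + G\right)$ ($d{\left(G \right)} = \left(-1 + G\right) G = G \left(-1 + G\right)$)
$- 85 \left(4 - 3 d{\left(-4 \right)}\right) = - 85 \left(4 - 3 \left(- 4 \left(-1 - 4\right)\right)\right) = - 85 \left(4 - 3 \left(\left(-4\right) \left(-5\right)\right)\right) = - 85 \left(4 - 60\right) = \left(-85\right) \left(-56\right) = 4760$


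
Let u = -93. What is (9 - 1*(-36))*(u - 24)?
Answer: -5265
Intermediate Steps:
(9 - 1*(-36))*(u - 24) = (9 - 1*(-36))*(-93 - 24) = (9 + 36)*(-117) = 45*(-117) = -5265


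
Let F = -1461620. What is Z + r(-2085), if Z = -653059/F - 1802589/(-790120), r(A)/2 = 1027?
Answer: 118761163220443/57742759720 ≈ 2056.7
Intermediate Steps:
r(A) = 2054 (r(A) = 2*1027 = 2054)
Z = 157534755563/57742759720 (Z = -653059/(-1461620) - 1802589/(-790120) = -653059*(-1/1461620) - 1802589*(-1/790120) = 653059/1461620 + 1802589/790120 = 157534755563/57742759720 ≈ 2.7282)
Z + r(-2085) = 157534755563/57742759720 + 2054 = 118761163220443/57742759720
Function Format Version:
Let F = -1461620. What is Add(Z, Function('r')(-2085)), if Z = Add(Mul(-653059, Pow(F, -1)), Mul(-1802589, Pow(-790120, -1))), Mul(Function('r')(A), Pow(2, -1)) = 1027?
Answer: Rational(118761163220443, 57742759720) ≈ 2056.7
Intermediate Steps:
Function('r')(A) = 2054 (Function('r')(A) = Mul(2, 1027) = 2054)
Z = Rational(157534755563, 57742759720) (Z = Add(Mul(-653059, Pow(-1461620, -1)), Mul(-1802589, Pow(-790120, -1))) = Add(Mul(-653059, Rational(-1, 1461620)), Mul(-1802589, Rational(-1, 790120))) = Add(Rational(653059, 1461620), Rational(1802589, 790120)) = Rational(157534755563, 57742759720) ≈ 2.7282)
Add(Z, Function('r')(-2085)) = Add(Rational(157534755563, 57742759720), 2054) = Rational(118761163220443, 57742759720)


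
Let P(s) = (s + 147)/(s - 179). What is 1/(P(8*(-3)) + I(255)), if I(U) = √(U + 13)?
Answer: 24969/11028883 + 82418*√67/11028883 ≈ 0.063432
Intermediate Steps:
I(U) = √(13 + U)
P(s) = (147 + s)/(-179 + s)
1/(P(8*(-3)) + I(255)) = 1/((147 + 8*(-3))/(-179 + 8*(-3)) + √(13 + 255)) = 1/((147 - 24)/(-179 - 24) + √268) = 1/(123/(-203) + 2*√67) = 1/(-1/203*123 + 2*√67) = 1/(-123/203 + 2*√67)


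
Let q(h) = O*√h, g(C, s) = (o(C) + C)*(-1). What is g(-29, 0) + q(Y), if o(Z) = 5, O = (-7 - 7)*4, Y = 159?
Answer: 24 - 56*√159 ≈ -682.13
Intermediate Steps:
O = -56 (O = -14*4 = -56)
g(C, s) = -5 - C (g(C, s) = (5 + C)*(-1) = -5 - C)
q(h) = -56*√h
g(-29, 0) + q(Y) = (-5 - 1*(-29)) - 56*√159 = (-5 + 29) - 56*√159 = 24 - 56*√159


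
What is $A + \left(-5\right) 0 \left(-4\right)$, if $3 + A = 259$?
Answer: $256$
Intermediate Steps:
$A = 256$ ($A = -3 + 259 = 256$)
$A + \left(-5\right) 0 \left(-4\right) = 256 + \left(-5\right) 0 \left(-4\right) = 256 + 0 \left(-4\right) = 256 + 0 = 256$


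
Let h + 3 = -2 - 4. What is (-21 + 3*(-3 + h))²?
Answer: 3249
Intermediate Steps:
h = -9 (h = -3 + (-2 - 4) = -3 - 6 = -9)
(-21 + 3*(-3 + h))² = (-21 + 3*(-3 - 9))² = (-21 + 3*(-12))² = (-21 - 36)² = (-57)² = 3249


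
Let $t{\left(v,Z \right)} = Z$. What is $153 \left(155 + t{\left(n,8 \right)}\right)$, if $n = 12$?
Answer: $24939$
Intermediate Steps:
$153 \left(155 + t{\left(n,8 \right)}\right) = 153 \left(155 + 8\right) = 153 \cdot 163 = 24939$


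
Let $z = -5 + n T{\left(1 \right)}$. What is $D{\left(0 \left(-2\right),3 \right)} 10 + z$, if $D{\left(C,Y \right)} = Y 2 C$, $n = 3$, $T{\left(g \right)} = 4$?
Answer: $7$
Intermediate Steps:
$D{\left(C,Y \right)} = 2 C Y$ ($D{\left(C,Y \right)} = 2 Y C = 2 C Y$)
$z = 7$ ($z = -5 + 3 \cdot 4 = -5 + 12 = 7$)
$D{\left(0 \left(-2\right),3 \right)} 10 + z = 2 \cdot 0 \left(-2\right) 3 \cdot 10 + 7 = 2 \cdot 0 \cdot 3 \cdot 10 + 7 = 0 \cdot 10 + 7 = 0 + 7 = 7$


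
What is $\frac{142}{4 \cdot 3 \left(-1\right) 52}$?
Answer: $- \frac{71}{312} \approx -0.22756$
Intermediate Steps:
$\frac{142}{4 \cdot 3 \left(-1\right) 52} = \frac{142}{12 \left(-1\right) 52} = \frac{142}{\left(-12\right) 52} = \frac{142}{-624} = 142 \left(- \frac{1}{624}\right) = - \frac{71}{312}$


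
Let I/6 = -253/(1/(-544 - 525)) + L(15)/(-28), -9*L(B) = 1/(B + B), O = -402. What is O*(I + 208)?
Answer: -137009439067/210 ≈ -6.5243e+8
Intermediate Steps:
L(B) = -1/(18*B) (L(B) = -1/(9*(B + B)) = -1/(2*B)/9 = -1/(18*B))
I = 2044654921/1260 (I = 6*(-253/(1/(-544 - 525)) - 1/18/15/(-28)) = 6*(-253/(1/(-1069)) - 1/18*1/15*(-1/28)) = 6*(-253/(-1/1069) - 1/270*(-1/28)) = 6*(-253*(-1069) + 1/7560) = 6*(270457 + 1/7560) = 6*(2044654921/7560) = 2044654921/1260 ≈ 1.6227e+6)
O*(I + 208) = -402*(2044654921/1260 + 208) = -402*2044917001/1260 = -137009439067/210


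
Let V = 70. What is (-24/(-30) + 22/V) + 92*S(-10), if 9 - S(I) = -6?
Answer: 48339/35 ≈ 1381.1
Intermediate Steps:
S(I) = 15 (S(I) = 9 - 1*(-6) = 9 + 6 = 15)
(-24/(-30) + 22/V) + 92*S(-10) = (-24/(-30) + 22/70) + 92*15 = (-24*(-1/30) + 22*(1/70)) + 1380 = (4/5 + 11/35) + 1380 = 39/35 + 1380 = 48339/35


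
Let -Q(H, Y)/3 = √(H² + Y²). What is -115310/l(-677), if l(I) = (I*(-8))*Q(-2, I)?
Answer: 57655*√458333/3723497292 ≈ 0.010483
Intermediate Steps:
Q(H, Y) = -3*√(H² + Y²)
l(I) = 24*I*√(4 + I²) (l(I) = (I*(-8))*(-3*√((-2)² + I²)) = (-8*I)*(-3*√(4 + I²)) = 24*I*√(4 + I²))
-115310/l(-677) = -115310*(-1/(16248*√(4 + (-677)²))) = -115310*(-1/(16248*√(4 + 458329))) = -115310*(-√458333/7446994584) = -(-57655)*√458333/3723497292 = 57655*√458333/3723497292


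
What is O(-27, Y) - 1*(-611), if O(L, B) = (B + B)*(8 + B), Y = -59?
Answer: 6629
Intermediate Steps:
O(L, B) = 2*B*(8 + B) (O(L, B) = (2*B)*(8 + B) = 2*B*(8 + B))
O(-27, Y) - 1*(-611) = 2*(-59)*(8 - 59) - 1*(-611) = 2*(-59)*(-51) + 611 = 6018 + 611 = 6629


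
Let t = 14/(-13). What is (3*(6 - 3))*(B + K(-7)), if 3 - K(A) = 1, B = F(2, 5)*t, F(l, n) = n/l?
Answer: -81/13 ≈ -6.2308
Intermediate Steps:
t = -14/13 (t = 14*(-1/13) = -14/13 ≈ -1.0769)
B = -35/13 (B = (5/2)*(-14/13) = -35/13 ≈ -2.6923)
K(A) = 2 (K(A) = 3 - 1*1 = 3 - 1 = 2)
(3*(6 - 3))*(B + K(-7)) = (3*(6 - 3))*(-35/13 + 2) = (3*3)*(-9/13) = 9*(-9/13) = -81/13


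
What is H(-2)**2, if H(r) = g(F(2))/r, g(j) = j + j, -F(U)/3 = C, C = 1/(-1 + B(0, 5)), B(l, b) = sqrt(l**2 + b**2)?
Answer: 9/16 ≈ 0.56250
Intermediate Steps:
B(l, b) = sqrt(b**2 + l**2)
C = 1/4 (C = 1/(-1 + sqrt(5**2 + 0**2)) = 1/(-1 + sqrt(25 + 0)) = 1/(-1 + sqrt(25)) = 1/(-1 + 5) = 1/4 ≈ 0.25000)
F(U) = -3/4 (F(U) = -3*1/4 = -3/4)
g(j) = 2*j
H(r) = -3/(2*r) (H(r) = (2*(-3/4))/r = -3/(2*r))
H(-2)**2 = (-3/2/(-2))**2 = (-3/2*(-1/2))**2 = (3/4)**2 = 9/16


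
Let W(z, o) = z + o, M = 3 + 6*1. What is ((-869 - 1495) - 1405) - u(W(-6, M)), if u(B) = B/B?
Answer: -3770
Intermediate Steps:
M = 9 (M = 3 + 6 = 9)
W(z, o) = o + z
u(B) = 1
((-869 - 1495) - 1405) - u(W(-6, M)) = ((-869 - 1495) - 1405) - 1*1 = (-2364 - 1405) - 1 = -3769 - 1 = -3770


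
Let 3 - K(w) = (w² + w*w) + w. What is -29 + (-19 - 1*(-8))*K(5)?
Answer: 543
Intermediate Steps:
K(w) = 3 - w - 2*w² (K(w) = 3 - ((w² + w*w) + w) = 3 - ((w² + w²) + w) = 3 - (2*w² + w) = 3 - (w + 2*w²) = 3 + (-w - 2*w²) = 3 - w - 2*w²)
-29 + (-19 - 1*(-8))*K(5) = -29 + (-19 - 1*(-8))*(3 - 1*5 - 2*5²) = -29 + (-19 + 8)*(3 - 5 - 2*25) = -29 - 11*(3 - 5 - 50) = -29 - 11*(-52) = -29 + 572 = 543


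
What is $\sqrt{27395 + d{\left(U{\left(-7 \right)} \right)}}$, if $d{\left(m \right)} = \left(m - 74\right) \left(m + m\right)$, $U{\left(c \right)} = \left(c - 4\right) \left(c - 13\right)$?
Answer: $\sqrt{91635} \approx 302.71$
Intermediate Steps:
$U{\left(c \right)} = \left(-13 + c\right) \left(-4 + c\right)$ ($U{\left(c \right)} = \left(c - 4\right) \left(-13 + c\right) = \left(-4 + c\right) \left(-13 + c\right) = \left(-13 + c\right) \left(-4 + c\right)$)
$d{\left(m \right)} = 2 m \left(-74 + m\right)$ ($d{\left(m \right)} = \left(-74 + m\right) 2 m = 2 m \left(-74 + m\right)$)
$\sqrt{27395 + d{\left(U{\left(-7 \right)} \right)}} = \sqrt{27395 + 2 \left(52 + \left(-7\right)^{2} - -119\right) \left(-74 + \left(52 + \left(-7\right)^{2} - -119\right)\right)} = \sqrt{27395 + 2 \left(52 + 49 + 119\right) \left(-74 + \left(52 + 49 + 119\right)\right)} = \sqrt{27395 + 2 \cdot 220 \left(-74 + 220\right)} = \sqrt{27395 + 2 \cdot 220 \cdot 146} = \sqrt{27395 + 64240} = \sqrt{91635}$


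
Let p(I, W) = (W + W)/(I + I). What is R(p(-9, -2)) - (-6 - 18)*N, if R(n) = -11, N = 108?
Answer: 2581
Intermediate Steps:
p(I, W) = W/I (p(I, W) = (2*W)/((2*I)) = (2*W)*(1/(2*I)) = W/I)
R(p(-9, -2)) - (-6 - 18)*N = -11 - (-6 - 18)*108 = -11 - (-24)*108 = -11 - 1*(-2592) = -11 + 2592 = 2581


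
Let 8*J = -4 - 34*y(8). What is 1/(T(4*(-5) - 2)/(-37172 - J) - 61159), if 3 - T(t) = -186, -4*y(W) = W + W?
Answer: -74377/4548823321 ≈ -1.6351e-5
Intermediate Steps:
y(W) = -W/2 (y(W) = -(W + W)/4 = -W/2)
J = 33/2 (J = (-4 - (-17)*8)/8 = (-4 - 34*(-4))/8 = (-4 + 136)/8 = (⅛)*132 = 33/2 ≈ 16.500)
T(t) = 189 (T(t) = 3 - 1*(-186) = 3 + 186 = 189)
1/(T(4*(-5) - 2)/(-37172 - J) - 61159) = 1/(189/(-37172 - 1*33/2) - 61159) = 1/(189/(-37172 - 33/2) - 61159) = 1/(189/(-74377/2) - 61159) = 1/(189*(-2/74377) - 61159) = 1/(-378/74377 - 61159) = 1/(-4548823321/74377) = -74377/4548823321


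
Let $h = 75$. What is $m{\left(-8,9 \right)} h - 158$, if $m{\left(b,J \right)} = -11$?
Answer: $-983$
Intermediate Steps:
$m{\left(-8,9 \right)} h - 158 = \left(-11\right) 75 - 158 = -825 - 158 = -983$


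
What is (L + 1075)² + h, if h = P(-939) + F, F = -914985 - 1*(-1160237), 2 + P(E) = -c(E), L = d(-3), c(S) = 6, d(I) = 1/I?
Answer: 12601372/9 ≈ 1.4002e+6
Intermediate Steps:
L = -⅓ (L = 1/(-3) = -⅓ ≈ -0.33333)
P(E) = -8 (P(E) = -2 - 1*6 = -2 - 6 = -8)
F = 245252 (F = -914985 + 1160237 = 245252)
h = 245244 (h = -8 + 245252 = 245244)
(L + 1075)² + h = (-⅓ + 1075)² + 245244 = (3224/3)² + 245244 = 10394176/9 + 245244 = 12601372/9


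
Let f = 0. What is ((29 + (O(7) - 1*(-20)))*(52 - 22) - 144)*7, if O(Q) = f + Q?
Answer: 10752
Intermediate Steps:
O(Q) = Q (O(Q) = 0 + Q = Q)
((29 + (O(7) - 1*(-20)))*(52 - 22) - 144)*7 = ((29 + (7 - 1*(-20)))*(52 - 22) - 144)*7 = ((29 + (7 + 20))*30 - 144)*7 = ((29 + 27)*30 - 144)*7 = (56*30 - 144)*7 = (1680 - 144)*7 = 1536*7 = 10752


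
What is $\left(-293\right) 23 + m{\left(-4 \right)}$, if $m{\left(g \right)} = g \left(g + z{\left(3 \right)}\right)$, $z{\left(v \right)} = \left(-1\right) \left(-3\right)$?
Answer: $-6735$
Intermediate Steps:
$z{\left(v \right)} = 3$
$m{\left(g \right)} = g \left(3 + g\right)$ ($m{\left(g \right)} = g \left(g + 3\right) = g \left(3 + g\right)$)
$\left(-293\right) 23 + m{\left(-4 \right)} = \left(-293\right) 23 - 4 \left(3 - 4\right) = -6739 - -4 = -6739 + 4 = -6735$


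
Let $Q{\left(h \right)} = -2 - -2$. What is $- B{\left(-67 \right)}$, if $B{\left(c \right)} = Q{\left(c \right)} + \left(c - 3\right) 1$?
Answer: $70$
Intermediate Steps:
$Q{\left(h \right)} = 0$ ($Q{\left(h \right)} = -2 + 2 = 0$)
$B{\left(c \right)} = -3 + c$ ($B{\left(c \right)} = 0 + \left(c - 3\right) 1 = 0 + \left(-3 + c\right) 1 = 0 + \left(-3 + c\right) = -3 + c$)
$- B{\left(-67 \right)} = - (-3 - 67) = \left(-1\right) \left(-70\right) = 70$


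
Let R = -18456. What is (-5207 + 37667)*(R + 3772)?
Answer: -476642640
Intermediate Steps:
(-5207 + 37667)*(R + 3772) = (-5207 + 37667)*(-18456 + 3772) = 32460*(-14684) = -476642640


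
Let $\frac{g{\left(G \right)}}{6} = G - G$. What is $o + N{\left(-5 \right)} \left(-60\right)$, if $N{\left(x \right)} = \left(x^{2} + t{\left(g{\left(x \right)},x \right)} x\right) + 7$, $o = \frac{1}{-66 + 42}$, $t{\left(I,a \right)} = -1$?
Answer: $- \frac{53281}{24} \approx -2220.0$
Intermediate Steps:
$g{\left(G \right)} = 0$ ($g{\left(G \right)} = 6 \left(G - G\right) = 6 \cdot 0 = 0$)
$o = - \frac{1}{24}$ ($o = \frac{1}{-24} = - \frac{1}{24} \approx -0.041667$)
$N{\left(x \right)} = 7 + x^{2} - x$ ($N{\left(x \right)} = \left(x^{2} - x\right) + 7 = 7 + x^{2} - x$)
$o + N{\left(-5 \right)} \left(-60\right) = - \frac{1}{24} + \left(7 + \left(-5\right)^{2} - -5\right) \left(-60\right) = - \frac{1}{24} + \left(7 + 25 + 5\right) \left(-60\right) = - \frac{1}{24} + 37 \left(-60\right) = - \frac{1}{24} - 2220 = - \frac{53281}{24}$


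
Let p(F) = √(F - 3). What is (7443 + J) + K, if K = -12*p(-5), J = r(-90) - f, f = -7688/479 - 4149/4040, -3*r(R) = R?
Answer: 14494497571/1935160 - 24*I*√2 ≈ 7490.1 - 33.941*I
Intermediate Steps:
r(R) = -R/3
f = -33046891/1935160 (f = -7688*1/479 - 4149*1/4040 = -7688/479 - 4149/4040 = -33046891/1935160 ≈ -17.077)
p(F) = √(-3 + F)
J = 91101691/1935160 (J = -⅓*(-90) - 1*(-33046891/1935160) = 30 + 33046891/1935160 = 91101691/1935160 ≈ 47.077)
K = -24*I*√2 (K = -12*√(-3 - 5) = -24*I*√2 ≈ -33.941*I)
(7443 + J) + K = (7443 + 91101691/1935160) - 24*I*√2 = 14494497571/1935160 - 24*I*√2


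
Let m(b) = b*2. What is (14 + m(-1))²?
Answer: 144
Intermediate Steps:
m(b) = 2*b
(14 + m(-1))² = (14 + 2*(-1))² = (14 - 2)² = 12² = 144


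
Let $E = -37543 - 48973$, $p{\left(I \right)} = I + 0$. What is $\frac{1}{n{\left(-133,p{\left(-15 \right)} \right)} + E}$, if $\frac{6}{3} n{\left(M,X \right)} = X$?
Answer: $- \frac{2}{173047} \approx -1.1558 \cdot 10^{-5}$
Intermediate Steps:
$p{\left(I \right)} = I$
$E = -86516$
$n{\left(M,X \right)} = \frac{X}{2}$
$\frac{1}{n{\left(-133,p{\left(-15 \right)} \right)} + E} = \frac{1}{\frac{1}{2} \left(-15\right) - 86516} = \frac{1}{- \frac{15}{2} - 86516} = \frac{1}{- \frac{173047}{2}} = - \frac{2}{173047}$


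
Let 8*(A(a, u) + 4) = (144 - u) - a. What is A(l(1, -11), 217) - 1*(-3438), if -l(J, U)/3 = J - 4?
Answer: 13695/4 ≈ 3423.8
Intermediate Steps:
l(J, U) = 12 - 3*J (l(J, U) = -3*(J - 4) = -3*(-4 + J) = 12 - 3*J)
A(a, u) = 14 - a/8 - u/8 (A(a, u) = -4 + ((144 - u) - a)/8 = -4 + (144 - a - u)/8 = -4 + (18 - a/8 - u/8) = 14 - a/8 - u/8)
A(l(1, -11), 217) - 1*(-3438) = (14 - (12 - 3*1)/8 - ⅛*217) - 1*(-3438) = (14 - (12 - 3)/8 - 217/8) + 3438 = (14 - ⅛*9 - 217/8) + 3438 = (14 - 9/8 - 217/8) + 3438 = -57/4 + 3438 = 13695/4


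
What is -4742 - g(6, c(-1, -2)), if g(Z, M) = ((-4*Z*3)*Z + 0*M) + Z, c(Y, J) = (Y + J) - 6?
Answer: -4316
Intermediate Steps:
c(Y, J) = -6 + J + Y (c(Y, J) = (J + Y) - 6 = -6 + J + Y)
g(Z, M) = Z - 12*Z² (g(Z, M) = ((-12*Z)*Z + 0) + Z = (-12*Z² + 0) + Z = -12*Z² + Z = Z - 12*Z²)
-4742 - g(6, c(-1, -2)) = -4742 - 6*(1 - 12*6) = -4742 - 6*(1 - 72) = -4742 - 6*(-71) = -4742 - 1*(-426) = -4742 + 426 = -4316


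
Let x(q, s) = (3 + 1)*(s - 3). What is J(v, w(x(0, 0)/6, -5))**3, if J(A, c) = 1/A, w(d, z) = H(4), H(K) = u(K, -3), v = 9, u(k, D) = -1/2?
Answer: 1/729 ≈ 0.0013717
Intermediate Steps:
x(q, s) = -12 + 4*s (x(q, s) = 4*(-3 + s) = -12 + 4*s)
u(k, D) = -1/2 (u(k, D) = -1*1/2 = -1/2)
H(K) = -1/2
w(d, z) = -1/2
J(v, w(x(0, 0)/6, -5))**3 = (1/9)**3 = 1/729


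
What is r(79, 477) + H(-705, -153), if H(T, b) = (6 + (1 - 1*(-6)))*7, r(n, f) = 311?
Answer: 402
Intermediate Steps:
H(T, b) = 91 (H(T, b) = (6 + (1 + 6))*7 = (6 + 7)*7 = 13*7 = 91)
r(79, 477) + H(-705, -153) = 311 + 91 = 402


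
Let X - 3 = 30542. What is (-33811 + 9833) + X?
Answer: 6567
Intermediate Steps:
X = 30545 (X = 3 + 30542 = 30545)
(-33811 + 9833) + X = (-33811 + 9833) + 30545 = -23978 + 30545 = 6567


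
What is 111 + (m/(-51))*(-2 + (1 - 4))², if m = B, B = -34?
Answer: 383/3 ≈ 127.67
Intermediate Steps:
m = -34
111 + (m/(-51))*(-2 + (1 - 4))² = 111 + (-34/(-51))*(-2 + (1 - 4))² = 111 + (-34*(-1/51))*(-2 - 3)² = 111 + (⅔)*(-5)² = 111 + (⅔)*25 = 111 + 50/3 = 383/3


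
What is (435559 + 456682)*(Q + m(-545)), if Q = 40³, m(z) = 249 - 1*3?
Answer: 57322915286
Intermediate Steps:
m(z) = 246 (m(z) = 249 - 3 = 246)
Q = 64000
(435559 + 456682)*(Q + m(-545)) = (435559 + 456682)*(64000 + 246) = 892241*64246 = 57322915286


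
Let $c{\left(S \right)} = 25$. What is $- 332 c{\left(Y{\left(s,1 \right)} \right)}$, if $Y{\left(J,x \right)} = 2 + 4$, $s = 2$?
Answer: $-8300$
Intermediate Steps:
$Y{\left(J,x \right)} = 6$
$- 332 c{\left(Y{\left(s,1 \right)} \right)} = \left(-332\right) 25 = -8300$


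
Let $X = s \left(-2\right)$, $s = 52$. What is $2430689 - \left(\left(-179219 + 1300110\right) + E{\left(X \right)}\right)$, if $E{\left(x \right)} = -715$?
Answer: $1310513$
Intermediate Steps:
$X = -104$ ($X = 52 \left(-2\right) = -104$)
$2430689 - \left(\left(-179219 + 1300110\right) + E{\left(X \right)}\right) = 2430689 - \left(\left(-179219 + 1300110\right) - 715\right) = 2430689 - \left(1120891 - 715\right) = 2430689 - 1120176 = 1310513$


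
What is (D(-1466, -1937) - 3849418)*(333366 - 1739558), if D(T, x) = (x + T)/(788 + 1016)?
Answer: 59543257937300/11 ≈ 5.4130e+12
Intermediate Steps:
D(T, x) = T/1804 + x/1804 (D(T, x) = (T + x)/1804 = (T + x)*(1/1804) = T/1804 + x/1804)
(D(-1466, -1937) - 3849418)*(333366 - 1739558) = (((1/1804)*(-1466) + (1/1804)*(-1937)) - 3849418)*(333366 - 1739558) = ((-733/902 - 1937/1804) - 3849418)*(-1406192) = (-83/44 - 3849418)*(-1406192) = -169374475/44*(-1406192) = 59543257937300/11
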